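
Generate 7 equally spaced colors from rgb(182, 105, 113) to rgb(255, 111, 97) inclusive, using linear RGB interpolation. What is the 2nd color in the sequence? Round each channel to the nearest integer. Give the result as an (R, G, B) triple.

With 7 swatches and endpoints inclusive, swatch 2 sits at t = (2 − 1)/(7 − 1) = 1/6 ≈ 0.1667.
R = 182 + 0.1667 × (255 − 182) = 194.169 → 194
G = 105 + 0.1667 × (111 − 105) = 106 → 106
B = 113 + 0.1667 × (97 − 113) = 110.333 → 110

(194, 106, 110)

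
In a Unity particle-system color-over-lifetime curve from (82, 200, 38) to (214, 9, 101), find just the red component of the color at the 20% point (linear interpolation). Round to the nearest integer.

R = 82 + 0.2 × (214 − 82) = 108.4 → 108

108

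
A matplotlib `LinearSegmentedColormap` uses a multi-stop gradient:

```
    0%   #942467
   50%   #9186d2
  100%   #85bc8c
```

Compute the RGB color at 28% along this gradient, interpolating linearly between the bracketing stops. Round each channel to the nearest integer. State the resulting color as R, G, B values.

(146, 91, 163)

28% lies between the 0% and 50% stops, so the local fraction is t = (28 − 0)/(50 − 0) = 28/50 ≈ 0.56.
#942467 → (148, 36, 103); #9186d2 → (145, 134, 210).
R = 148 + 0.56 × (145 − 148) = 146.32 → 146
G = 36 + 0.56 × (134 − 36) = 90.88 → 91
B = 103 + 0.56 × (210 − 103) = 162.92 → 163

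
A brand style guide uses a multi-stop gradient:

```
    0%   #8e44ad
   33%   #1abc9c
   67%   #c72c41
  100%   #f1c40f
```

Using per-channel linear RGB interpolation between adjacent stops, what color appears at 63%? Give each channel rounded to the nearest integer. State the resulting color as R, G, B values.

(179, 61, 76)

63% lies between the 33% and 67% stops, so the local fraction is t = (63 − 33)/(67 − 33) = 30/34 ≈ 0.8824.
#1abc9c → (26, 188, 156); #c72c41 → (199, 44, 65).
R = 26 + 0.8824 × (199 − 26) = 178.655 → 179
G = 188 + 0.8824 × (44 − 188) = 60.934 → 61
B = 156 + 0.8824 × (65 − 156) = 75.702 → 76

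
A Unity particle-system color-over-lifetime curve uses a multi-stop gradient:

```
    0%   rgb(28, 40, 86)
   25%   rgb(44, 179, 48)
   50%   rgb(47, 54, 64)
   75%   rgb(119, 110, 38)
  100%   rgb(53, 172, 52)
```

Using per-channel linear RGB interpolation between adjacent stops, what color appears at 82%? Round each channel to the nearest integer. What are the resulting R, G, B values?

82% lies between the 75% and 100% stops, so the local fraction is t = (82 − 75)/(100 − 75) = 7/25 ≈ 0.28.
R = 119 + 0.28 × (53 − 119) = 100.52 → 101
G = 110 + 0.28 × (172 − 110) = 127.36 → 127
B = 38 + 0.28 × (52 − 38) = 41.92 → 42

(101, 127, 42)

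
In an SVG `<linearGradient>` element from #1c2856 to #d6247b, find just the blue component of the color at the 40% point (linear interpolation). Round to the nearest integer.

101

B₁ = 86 (from #1c2856), B₂ = 123 (from #d6247b).
B = 86 + 0.4 × (123 − 86) = 100.8 → 101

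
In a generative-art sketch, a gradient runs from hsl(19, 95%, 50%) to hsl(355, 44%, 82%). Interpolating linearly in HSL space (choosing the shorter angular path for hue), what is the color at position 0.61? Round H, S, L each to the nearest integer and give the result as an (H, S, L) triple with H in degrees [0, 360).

(4, 64, 70)

Hue: 355 − 19 = 336°, but |336| > 180 so the shorter arc goes the other way: Δh = 336 − 360 = -24°.
H = 19 + 0.61 × (-24) = 4.36 → 4°
S = 95 + 0.61 × (44 − 95) = 63.89 → 64%
L = 50 + 0.61 × (82 − 50) = 69.52 → 70%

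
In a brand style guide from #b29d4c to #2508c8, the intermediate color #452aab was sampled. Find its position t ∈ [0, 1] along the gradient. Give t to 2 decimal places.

0.77

Invert the lerp on the G channel (largest span, 149): t = (42 − 157) / (8 − 157) = -115/-149 = 0.77181.
Check on R: (69 − 178)/(37 − 178) = 0.773 ✓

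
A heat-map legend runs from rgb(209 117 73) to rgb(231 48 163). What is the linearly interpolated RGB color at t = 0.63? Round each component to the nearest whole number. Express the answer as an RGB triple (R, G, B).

(223, 74, 130)

R = 209 + 0.63 × (231 − 209) = 209 + 0.63 × 22 = 222.86 → 223
G = 117 + 0.63 × (48 − 117) = 117 + 0.63 × -69 = 73.53 → 74
B = 73 + 0.63 × (163 − 73) = 73 + 0.63 × 90 = 129.7 → 130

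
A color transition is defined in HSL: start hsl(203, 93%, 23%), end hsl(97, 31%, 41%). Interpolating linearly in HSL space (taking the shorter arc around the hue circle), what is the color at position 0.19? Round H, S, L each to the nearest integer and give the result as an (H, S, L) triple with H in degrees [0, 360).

Hue arc: Δh = 97 − 203 = -106° (|Δh| ≤ 180, already the shorter path).
H = 203 + 0.19 × (-106) = 182.86 → 183°
S = 93 + 0.19 × (31 − 93) = 81.22 → 81%
L = 23 + 0.19 × (41 − 23) = 26.42 → 26%

(183, 81, 26)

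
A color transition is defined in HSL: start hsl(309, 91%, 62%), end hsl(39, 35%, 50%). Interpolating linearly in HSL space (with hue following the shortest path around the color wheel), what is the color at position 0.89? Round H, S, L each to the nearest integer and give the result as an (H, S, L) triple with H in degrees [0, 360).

Hue: 39 − 309 = -270°, but |-270| > 180 so the shorter arc goes the other way: Δh = -270 + 360 = 90°.
H = 309 + 0.89 × (90) = 389.1 → 389 → 389 mod 360 = 29°
S = 91 + 0.89 × (35 − 91) = 41.16 → 41%
L = 62 + 0.89 × (50 − 62) = 51.32 → 51%

(29, 41, 51)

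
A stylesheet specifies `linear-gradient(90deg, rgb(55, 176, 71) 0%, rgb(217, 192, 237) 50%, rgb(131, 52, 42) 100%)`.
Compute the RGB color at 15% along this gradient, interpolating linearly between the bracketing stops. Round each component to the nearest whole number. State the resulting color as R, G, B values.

15% lies between the 0% and 50% stops, so the local fraction is t = (15 − 0)/(50 − 0) = 15/50 ≈ 0.3.
R = 55 + 0.3 × (217 − 55) = 103.6 → 104
G = 176 + 0.3 × (192 − 176) = 180.8 → 181
B = 71 + 0.3 × (237 − 71) = 120.8 → 121

(104, 181, 121)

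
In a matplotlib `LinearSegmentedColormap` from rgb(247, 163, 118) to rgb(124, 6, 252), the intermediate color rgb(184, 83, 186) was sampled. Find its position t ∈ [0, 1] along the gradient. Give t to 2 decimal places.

0.51

Invert the lerp on the G channel (largest span, 157): t = (83 − 163) / (6 − 163) = -80/-157 = 0.50955.
Check on R: (184 − 247)/(124 − 247) = 0.5122 ✓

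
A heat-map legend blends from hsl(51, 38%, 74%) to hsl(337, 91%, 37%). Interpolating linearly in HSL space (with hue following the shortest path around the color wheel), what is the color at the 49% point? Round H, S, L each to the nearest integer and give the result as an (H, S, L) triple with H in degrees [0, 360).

(15, 64, 56)

Hue: 337 − 51 = 286°, but |286| > 180 so the shorter arc goes the other way: Δh = 286 − 360 = -74°.
H = 51 + 0.49 × (-74) = 14.74 → 15°
S = 38 + 0.49 × (91 − 38) = 63.97 → 64%
L = 74 + 0.49 × (37 − 74) = 55.87 → 56%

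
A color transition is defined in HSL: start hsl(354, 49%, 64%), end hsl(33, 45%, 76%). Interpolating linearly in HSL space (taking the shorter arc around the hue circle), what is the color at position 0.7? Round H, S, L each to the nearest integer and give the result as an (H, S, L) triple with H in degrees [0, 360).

Hue: 33 − 354 = -321°, but |-321| > 180 so the shorter arc goes the other way: Δh = -321 + 360 = 39°.
H = 354 + 0.7 × (39) = 381.3 → 381 → 381 mod 360 = 21°
S = 49 + 0.7 × (45 − 49) = 46.2 → 46%
L = 64 + 0.7 × (76 − 64) = 72.4 → 72%

(21, 46, 72)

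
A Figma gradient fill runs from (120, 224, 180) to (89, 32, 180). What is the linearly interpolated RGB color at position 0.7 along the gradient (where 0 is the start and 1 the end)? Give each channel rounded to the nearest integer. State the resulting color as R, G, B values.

(98, 90, 180)

R = 120 + 0.7 × (89 − 120) = 120 + 0.7 × -31 = 98.3 → 98
G = 224 + 0.7 × (32 − 224) = 224 + 0.7 × -192 = 89.6 → 90
B = 180 + 0.7 × (180 − 180) = 180 + 0.7 × 0 = 180 → 180
So the blended color is (98, 90, 180), about #625ab4.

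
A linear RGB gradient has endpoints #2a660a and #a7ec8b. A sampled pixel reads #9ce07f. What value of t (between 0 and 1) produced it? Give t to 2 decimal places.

Invert the lerp on the G channel (largest span, 134): t = (224 − 102) / (236 − 102) = 122/134 = 0.91045.
Check on R: (156 − 42)/(167 − 42) = 0.912 ✓

0.91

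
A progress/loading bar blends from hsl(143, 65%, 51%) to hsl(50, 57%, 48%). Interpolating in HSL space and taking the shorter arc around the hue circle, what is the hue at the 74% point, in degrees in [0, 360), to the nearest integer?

74

Hue arc: Δh = 50 − 143 = -93° (|Δh| ≤ 180, already the shorter path).
H = 143 + 0.74 × (-93) = 74.18 → 74°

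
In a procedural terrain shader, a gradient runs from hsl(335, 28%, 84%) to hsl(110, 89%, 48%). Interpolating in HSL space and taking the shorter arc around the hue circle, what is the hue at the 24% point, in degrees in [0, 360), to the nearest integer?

Hue: 110 − 335 = -225°, but |-225| > 180 so the shorter arc goes the other way: Δh = -225 + 360 = 135°.
H = 335 + 0.24 × (135) = 367.4 → 367 → 367 mod 360 = 7°

7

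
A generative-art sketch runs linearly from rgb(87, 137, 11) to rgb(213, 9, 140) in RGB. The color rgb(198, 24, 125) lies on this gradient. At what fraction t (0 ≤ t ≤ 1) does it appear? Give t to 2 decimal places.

Invert the lerp on the B channel (largest span, 129): t = (125 − 11) / (140 − 11) = 114/129 = 0.88372.
Check on R: (198 − 87)/(213 − 87) = 0.881 ✓

0.88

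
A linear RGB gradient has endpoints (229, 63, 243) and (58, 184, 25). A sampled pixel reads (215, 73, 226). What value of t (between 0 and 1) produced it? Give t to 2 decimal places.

Invert the lerp on the B channel (largest span, 218): t = (226 − 243) / (25 − 243) = -17/-218 = 0.077982.
Check on R: (215 − 229)/(58 − 229) = 0.08187 ✓

0.08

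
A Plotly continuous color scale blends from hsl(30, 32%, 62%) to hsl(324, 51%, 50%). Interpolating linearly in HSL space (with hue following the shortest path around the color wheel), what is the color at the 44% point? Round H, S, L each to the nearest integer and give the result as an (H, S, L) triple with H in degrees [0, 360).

(1, 40, 57)

Hue: 324 − 30 = 294°, but |294| > 180 so the shorter arc goes the other way: Δh = 294 − 360 = -66°.
H = 30 + 0.44 × (-66) = 0.96 → 1°
S = 32 + 0.44 × (51 − 32) = 40.36 → 40%
L = 62 + 0.44 × (50 − 62) = 56.72 → 57%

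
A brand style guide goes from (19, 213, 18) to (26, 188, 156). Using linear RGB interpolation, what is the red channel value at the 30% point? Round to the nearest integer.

21

R = 19 + 0.3 × (26 − 19) = 21.1 → 21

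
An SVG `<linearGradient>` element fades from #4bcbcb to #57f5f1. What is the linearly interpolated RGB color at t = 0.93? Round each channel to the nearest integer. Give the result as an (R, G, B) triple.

#4bcbcb → (75, 203, 203); #57f5f1 → (87, 245, 241).
R = 75 + 0.93 × (87 − 75) = 75 + 0.93 × 12 = 86.16 → 86
G = 203 + 0.93 × (245 − 203) = 203 + 0.93 × 42 = 242.06 → 242
B = 203 + 0.93 × (241 − 203) = 203 + 0.93 × 38 = 238.34 → 238
So the blended color is (86, 242, 238), about #56f2ee.

(86, 242, 238)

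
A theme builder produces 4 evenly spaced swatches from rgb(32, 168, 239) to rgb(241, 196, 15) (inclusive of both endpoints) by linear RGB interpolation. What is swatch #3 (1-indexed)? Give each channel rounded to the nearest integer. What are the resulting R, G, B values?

With 4 swatches and endpoints inclusive, swatch 3 sits at t = (3 − 1)/(4 − 1) = 2/3 ≈ 0.6667.
R = 32 + 0.6667 × (241 − 32) = 171.34 → 171
G = 168 + 0.6667 × (196 − 168) = 186.668 → 187
B = 239 + 0.6667 × (15 − 239) = 89.659 → 90

(171, 187, 90)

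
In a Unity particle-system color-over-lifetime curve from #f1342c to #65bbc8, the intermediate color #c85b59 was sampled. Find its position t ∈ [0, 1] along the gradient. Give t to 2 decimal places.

Invert the lerp on the B channel (largest span, 156): t = (89 − 44) / (200 − 44) = 45/156 = 0.28846.
Check on R: (200 − 241)/(101 − 241) = 0.2929 ✓

0.29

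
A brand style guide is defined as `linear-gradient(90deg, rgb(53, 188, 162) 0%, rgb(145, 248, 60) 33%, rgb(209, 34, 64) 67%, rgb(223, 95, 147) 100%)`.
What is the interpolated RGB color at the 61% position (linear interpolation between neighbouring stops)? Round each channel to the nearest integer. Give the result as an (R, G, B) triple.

(198, 72, 63)

61% lies between the 33% and 67% stops, so the local fraction is t = (61 − 33)/(67 − 33) = 28/34 ≈ 0.8235.
R = 145 + 0.8235 × (209 − 145) = 197.704 → 198
G = 248 + 0.8235 × (34 − 248) = 71.771 → 72
B = 60 + 0.8235 × (64 − 60) = 63.294 → 63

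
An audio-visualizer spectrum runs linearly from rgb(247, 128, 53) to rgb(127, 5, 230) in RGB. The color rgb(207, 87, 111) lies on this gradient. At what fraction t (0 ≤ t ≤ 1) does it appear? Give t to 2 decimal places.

0.33

Invert the lerp on the B channel (largest span, 177): t = (111 − 53) / (230 − 53) = 58/177 = 0.32768.
Check on R: (207 − 247)/(127 − 247) = 0.3333 ✓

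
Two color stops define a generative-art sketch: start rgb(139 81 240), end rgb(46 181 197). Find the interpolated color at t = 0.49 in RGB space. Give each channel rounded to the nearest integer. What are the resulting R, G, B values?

R = 139 + 0.49 × (46 − 139) = 139 + 0.49 × -93 = 93.43 → 93
G = 81 + 0.49 × (181 − 81) = 81 + 0.49 × 100 = 130 → 130
B = 240 + 0.49 × (197 − 240) = 240 + 0.49 × -43 = 218.93 → 219
So the blended color is (93, 130, 219), about #5d82db.

(93, 130, 219)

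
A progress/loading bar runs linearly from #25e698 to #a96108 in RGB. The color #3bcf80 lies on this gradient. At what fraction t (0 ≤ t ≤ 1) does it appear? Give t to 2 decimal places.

0.17

Invert the lerp on the B channel (largest span, 144): t = (128 − 152) / (8 − 152) = -24/-144 = 0.16667.
Check on R: (59 − 37)/(169 − 37) = 0.1667 ✓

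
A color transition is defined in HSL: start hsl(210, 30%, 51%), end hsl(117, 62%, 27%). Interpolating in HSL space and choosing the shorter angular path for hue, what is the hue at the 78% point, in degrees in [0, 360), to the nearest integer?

Hue arc: Δh = 117 − 210 = -93° (|Δh| ≤ 180, already the shorter path).
H = 210 + 0.78 × (-93) = 137.46 → 137°

137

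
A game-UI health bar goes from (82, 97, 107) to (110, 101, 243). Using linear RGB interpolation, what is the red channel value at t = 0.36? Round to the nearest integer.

92

R = 82 + 0.36 × (110 − 82) = 92.08 → 92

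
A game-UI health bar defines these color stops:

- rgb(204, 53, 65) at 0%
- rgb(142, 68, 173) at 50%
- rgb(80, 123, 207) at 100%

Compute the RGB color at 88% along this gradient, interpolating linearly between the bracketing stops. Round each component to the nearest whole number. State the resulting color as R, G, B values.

88% lies between the 50% and 100% stops, so the local fraction is t = (88 − 50)/(100 − 50) = 38/50 ≈ 0.76.
R = 142 + 0.76 × (80 − 142) = 94.88 → 95
G = 68 + 0.76 × (123 − 68) = 109.8 → 110
B = 173 + 0.76 × (207 − 173) = 198.84 → 199

(95, 110, 199)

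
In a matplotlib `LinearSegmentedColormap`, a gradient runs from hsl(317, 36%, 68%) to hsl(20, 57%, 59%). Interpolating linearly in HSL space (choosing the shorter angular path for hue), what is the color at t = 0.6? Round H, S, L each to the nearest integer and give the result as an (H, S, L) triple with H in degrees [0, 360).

Hue: 20 − 317 = -297°, but |-297| > 180 so the shorter arc goes the other way: Δh = -297 + 360 = 63°.
H = 317 + 0.6 × (63) = 354.8 → 355°
S = 36 + 0.6 × (57 − 36) = 48.6 → 49%
L = 68 + 0.6 × (59 − 68) = 62.6 → 63%

(355, 49, 63)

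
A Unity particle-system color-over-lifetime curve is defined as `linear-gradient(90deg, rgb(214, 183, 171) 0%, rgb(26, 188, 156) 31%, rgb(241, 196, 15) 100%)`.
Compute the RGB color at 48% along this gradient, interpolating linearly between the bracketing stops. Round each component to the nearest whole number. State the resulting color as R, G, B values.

(79, 190, 121)

48% lies between the 31% and 100% stops, so the local fraction is t = (48 − 31)/(100 − 31) = 17/69 ≈ 0.2464.
R = 26 + 0.2464 × (241 − 26) = 78.976 → 79
G = 188 + 0.2464 × (196 − 188) = 189.971 → 190
B = 156 + 0.2464 × (15 − 156) = 121.258 → 121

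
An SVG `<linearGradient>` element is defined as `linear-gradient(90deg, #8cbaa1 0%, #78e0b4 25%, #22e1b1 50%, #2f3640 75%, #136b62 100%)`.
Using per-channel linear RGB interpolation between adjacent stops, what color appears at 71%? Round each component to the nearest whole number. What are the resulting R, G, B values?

(45, 81, 82)

71% lies between the 50% and 75% stops, so the local fraction is t = (71 − 50)/(75 − 50) = 21/25 ≈ 0.84.
#22e1b1 → (34, 225, 177); #2f3640 → (47, 54, 64).
R = 34 + 0.84 × (47 − 34) = 44.92 → 45
G = 225 + 0.84 × (54 − 225) = 81.36 → 81
B = 177 + 0.84 × (64 − 177) = 82.08 → 82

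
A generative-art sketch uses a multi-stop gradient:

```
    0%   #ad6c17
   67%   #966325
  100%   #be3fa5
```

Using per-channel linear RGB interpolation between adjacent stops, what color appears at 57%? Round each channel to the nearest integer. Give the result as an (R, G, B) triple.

57% lies between the 0% and 67% stops, so the local fraction is t = (57 − 0)/(67 − 0) = 57/67 ≈ 0.8507.
#ad6c17 → (173, 108, 23); #966325 → (150, 99, 37).
R = 173 + 0.8507 × (150 − 173) = 153.434 → 153
G = 108 + 0.8507 × (99 − 108) = 100.344 → 100
B = 23 + 0.8507 × (37 − 23) = 34.91 → 35

(153, 100, 35)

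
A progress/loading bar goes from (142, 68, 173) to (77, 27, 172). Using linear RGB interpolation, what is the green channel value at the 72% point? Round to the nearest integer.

G = 68 + 0.72 × (27 − 68) = 38.48 → 38

38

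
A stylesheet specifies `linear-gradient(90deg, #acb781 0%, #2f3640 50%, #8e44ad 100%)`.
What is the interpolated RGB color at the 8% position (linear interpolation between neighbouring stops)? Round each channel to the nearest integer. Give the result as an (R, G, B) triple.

(152, 162, 119)

8% lies between the 0% and 50% stops, so the local fraction is t = (8 − 0)/(50 − 0) = 8/50 ≈ 0.16.
#acb781 → (172, 183, 129); #2f3640 → (47, 54, 64).
R = 172 + 0.16 × (47 − 172) = 152 → 152
G = 183 + 0.16 × (54 − 183) = 162.36 → 162
B = 129 + 0.16 × (64 − 129) = 118.6 → 119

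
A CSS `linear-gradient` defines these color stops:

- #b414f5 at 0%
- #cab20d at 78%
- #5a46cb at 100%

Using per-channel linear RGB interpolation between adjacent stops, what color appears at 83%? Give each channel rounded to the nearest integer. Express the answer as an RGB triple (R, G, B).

(177, 153, 56)

83% lies between the 78% and 100% stops, so the local fraction is t = (83 − 78)/(100 − 78) = 5/22 ≈ 0.2273.
#cab20d → (202, 178, 13); #5a46cb → (90, 70, 203).
R = 202 + 0.2273 × (90 − 202) = 176.542 → 177
G = 178 + 0.2273 × (70 − 178) = 153.452 → 153
B = 13 + 0.2273 × (203 − 13) = 56.187 → 56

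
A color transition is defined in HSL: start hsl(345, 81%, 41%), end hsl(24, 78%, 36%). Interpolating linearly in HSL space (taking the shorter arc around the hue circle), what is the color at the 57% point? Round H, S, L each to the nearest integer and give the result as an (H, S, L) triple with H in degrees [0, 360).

Hue: 24 − 345 = -321°, but |-321| > 180 so the shorter arc goes the other way: Δh = -321 + 360 = 39°.
H = 345 + 0.57 × (39) = 367.23 → 367 → 367 mod 360 = 7°
S = 81 + 0.57 × (78 − 81) = 79.29 → 79%
L = 41 + 0.57 × (36 − 41) = 38.15 → 38%

(7, 79, 38)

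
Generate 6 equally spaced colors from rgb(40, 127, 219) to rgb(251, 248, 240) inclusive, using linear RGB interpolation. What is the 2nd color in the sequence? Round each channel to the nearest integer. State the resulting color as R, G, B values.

(82, 151, 223)

With 6 swatches and endpoints inclusive, swatch 2 sits at t = (2 − 1)/(6 − 1) = 1/5 ≈ 0.2.
R = 40 + 0.2 × (251 − 40) = 82.2 → 82
G = 127 + 0.2 × (248 − 127) = 151.2 → 151
B = 219 + 0.2 × (240 − 219) = 223.2 → 223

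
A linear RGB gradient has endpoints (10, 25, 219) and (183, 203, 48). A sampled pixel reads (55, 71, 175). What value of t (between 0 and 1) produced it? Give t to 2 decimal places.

0.26

Invert the lerp on the G channel (largest span, 178): t = (71 − 25) / (203 − 25) = 46/178 = 0.25843.
Check on R: (55 − 10)/(183 − 10) = 0.2601 ✓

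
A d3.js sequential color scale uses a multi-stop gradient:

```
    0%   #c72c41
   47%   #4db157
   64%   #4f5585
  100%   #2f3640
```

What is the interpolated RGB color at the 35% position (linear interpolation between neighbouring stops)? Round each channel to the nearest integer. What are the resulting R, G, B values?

35% lies between the 0% and 47% stops, so the local fraction is t = (35 − 0)/(47 − 0) = 35/47 ≈ 0.7447.
#c72c41 → (199, 44, 65); #4db157 → (77, 177, 87).
R = 199 + 0.7447 × (77 − 199) = 108.147 → 108
G = 44 + 0.7447 × (177 − 44) = 143.045 → 143
B = 65 + 0.7447 × (87 − 65) = 81.383 → 81

(108, 143, 81)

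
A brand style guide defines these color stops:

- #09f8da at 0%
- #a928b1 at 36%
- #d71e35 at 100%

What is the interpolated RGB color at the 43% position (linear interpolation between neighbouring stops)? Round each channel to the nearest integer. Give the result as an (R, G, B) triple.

43% lies between the 36% and 100% stops, so the local fraction is t = (43 − 36)/(100 − 36) = 7/64 ≈ 0.1094.
#a928b1 → (169, 40, 177); #d71e35 → (215, 30, 53).
R = 169 + 0.1094 × (215 − 169) = 174.032 → 174
G = 40 + 0.1094 × (30 − 40) = 38.906 → 39
B = 177 + 0.1094 × (53 − 177) = 163.434 → 163

(174, 39, 163)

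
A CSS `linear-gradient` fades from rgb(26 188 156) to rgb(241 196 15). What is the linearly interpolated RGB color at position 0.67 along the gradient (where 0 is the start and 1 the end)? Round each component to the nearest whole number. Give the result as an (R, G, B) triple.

R = 26 + 0.67 × (241 − 26) = 26 + 0.67 × 215 = 170.05 → 170
G = 188 + 0.67 × (196 − 188) = 188 + 0.67 × 8 = 193.36 → 193
B = 156 + 0.67 × (15 − 156) = 156 + 0.67 × -141 = 61.53 → 62
So the blended color is (170, 193, 62), about #aac13e.

(170, 193, 62)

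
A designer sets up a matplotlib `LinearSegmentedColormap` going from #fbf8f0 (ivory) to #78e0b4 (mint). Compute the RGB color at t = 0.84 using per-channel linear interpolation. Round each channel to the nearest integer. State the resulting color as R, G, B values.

#fbf8f0 → (251, 248, 240); #78e0b4 → (120, 224, 180).
R = 251 + 0.84 × (120 − 251) = 251 + 0.84 × -131 = 140.96 → 141
G = 248 + 0.84 × (224 − 248) = 248 + 0.84 × -24 = 227.84 → 228
B = 240 + 0.84 × (180 − 240) = 240 + 0.84 × -60 = 189.6 → 190

(141, 228, 190)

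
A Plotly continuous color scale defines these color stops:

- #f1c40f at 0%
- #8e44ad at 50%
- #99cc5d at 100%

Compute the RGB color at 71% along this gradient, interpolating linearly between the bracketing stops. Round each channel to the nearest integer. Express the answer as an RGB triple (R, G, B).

71% lies between the 50% and 100% stops, so the local fraction is t = (71 − 50)/(100 − 50) = 21/50 ≈ 0.42.
#8e44ad → (142, 68, 173); #99cc5d → (153, 204, 93).
R = 142 + 0.42 × (153 − 142) = 146.62 → 147
G = 68 + 0.42 × (204 − 68) = 125.12 → 125
B = 173 + 0.42 × (93 − 173) = 139.4 → 139

(147, 125, 139)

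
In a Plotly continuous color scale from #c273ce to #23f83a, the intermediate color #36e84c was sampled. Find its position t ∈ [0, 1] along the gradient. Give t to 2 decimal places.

Invert the lerp on the R channel (largest span, 159): t = (54 − 194) / (35 − 194) = -140/-159 = 0.8805.
Check on G: (232 − 115)/(248 − 115) = 0.8797 ✓

0.88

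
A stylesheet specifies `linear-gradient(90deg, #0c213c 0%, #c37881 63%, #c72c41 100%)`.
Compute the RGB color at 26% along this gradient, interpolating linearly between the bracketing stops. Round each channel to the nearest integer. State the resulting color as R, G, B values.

(88, 69, 88)

26% lies between the 0% and 63% stops, so the local fraction is t = (26 − 0)/(63 − 0) = 26/63 ≈ 0.4127.
#0c213c → (12, 33, 60); #c37881 → (195, 120, 129).
R = 12 + 0.4127 × (195 − 12) = 87.524 → 88
G = 33 + 0.4127 × (120 − 33) = 68.905 → 69
B = 60 + 0.4127 × (129 − 60) = 88.476 → 88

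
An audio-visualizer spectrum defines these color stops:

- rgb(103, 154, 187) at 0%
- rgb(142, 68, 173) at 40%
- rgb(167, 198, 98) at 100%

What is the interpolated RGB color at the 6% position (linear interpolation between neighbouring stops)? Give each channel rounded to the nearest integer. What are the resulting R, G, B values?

6% lies between the 0% and 40% stops, so the local fraction is t = (6 − 0)/(40 − 0) = 6/40 ≈ 0.15.
R = 103 + 0.15 × (142 − 103) = 108.85 → 109
G = 154 + 0.15 × (68 − 154) = 141.1 → 141
B = 187 + 0.15 × (173 − 187) = 184.9 → 185

(109, 141, 185)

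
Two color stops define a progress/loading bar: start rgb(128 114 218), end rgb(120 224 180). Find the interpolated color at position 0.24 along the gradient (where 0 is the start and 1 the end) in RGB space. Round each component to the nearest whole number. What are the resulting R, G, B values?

R = 128 + 0.24 × (120 − 128) = 128 + 0.24 × -8 = 126.08 → 126
G = 114 + 0.24 × (224 − 114) = 114 + 0.24 × 110 = 140.4 → 140
B = 218 + 0.24 × (180 − 218) = 218 + 0.24 × -38 = 208.88 → 209
So the blended color is (126, 140, 209), about #7e8cd1.

(126, 140, 209)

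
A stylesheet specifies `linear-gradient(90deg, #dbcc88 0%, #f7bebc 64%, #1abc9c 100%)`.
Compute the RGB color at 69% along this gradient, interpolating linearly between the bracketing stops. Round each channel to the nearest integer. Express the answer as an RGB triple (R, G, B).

69% lies between the 64% and 100% stops, so the local fraction is t = (69 − 64)/(100 − 64) = 5/36 ≈ 0.1389.
#f7bebc → (247, 190, 188); #1abc9c → (26, 188, 156).
R = 247 + 0.1389 × (26 − 247) = 216.303 → 216
G = 190 + 0.1389 × (188 − 190) = 189.722 → 190
B = 188 + 0.1389 × (156 − 188) = 183.555 → 184

(216, 190, 184)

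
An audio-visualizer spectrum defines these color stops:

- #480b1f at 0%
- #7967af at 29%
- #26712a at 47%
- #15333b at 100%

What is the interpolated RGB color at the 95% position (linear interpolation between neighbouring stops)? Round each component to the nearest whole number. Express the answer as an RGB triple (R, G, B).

(23, 57, 57)

95% lies between the 47% and 100% stops, so the local fraction is t = (95 − 47)/(100 − 47) = 48/53 ≈ 0.9057.
#26712a → (38, 113, 42); #15333b → (21, 51, 59).
R = 38 + 0.9057 × (21 − 38) = 22.603 → 23
G = 113 + 0.9057 × (51 − 113) = 56.847 → 57
B = 42 + 0.9057 × (59 − 42) = 57.397 → 57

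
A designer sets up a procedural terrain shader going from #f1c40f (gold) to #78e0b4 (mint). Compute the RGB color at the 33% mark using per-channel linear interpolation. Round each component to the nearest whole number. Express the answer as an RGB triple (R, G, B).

#f1c40f → (241, 196, 15); #78e0b4 → (120, 224, 180).
33% corresponds to t = 0.33.
R = 241 + 0.33 × (120 − 241) = 241 + 0.33 × -121 = 201.07 → 201
G = 196 + 0.33 × (224 − 196) = 196 + 0.33 × 28 = 205.24 → 205
B = 15 + 0.33 × (180 − 15) = 15 + 0.33 × 165 = 69.45 → 69

(201, 205, 69)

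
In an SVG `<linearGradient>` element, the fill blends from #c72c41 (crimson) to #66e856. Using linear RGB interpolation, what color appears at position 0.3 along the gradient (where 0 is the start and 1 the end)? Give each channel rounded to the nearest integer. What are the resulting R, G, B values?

#c72c41 → (199, 44, 65); #66e856 → (102, 232, 86).
R = 199 + 0.3 × (102 − 199) = 199 + 0.3 × -97 = 169.9 → 170
G = 44 + 0.3 × (232 − 44) = 44 + 0.3 × 188 = 100.4 → 100
B = 65 + 0.3 × (86 − 65) = 65 + 0.3 × 21 = 71.3 → 71

(170, 100, 71)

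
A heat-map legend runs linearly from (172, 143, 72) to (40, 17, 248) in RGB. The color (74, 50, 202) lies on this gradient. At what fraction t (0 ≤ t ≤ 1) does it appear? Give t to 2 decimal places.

Invert the lerp on the B channel (largest span, 176): t = (202 − 72) / (248 − 72) = 130/176 = 0.73864.
Check on R: (74 − 172)/(40 − 172) = 0.7424 ✓

0.74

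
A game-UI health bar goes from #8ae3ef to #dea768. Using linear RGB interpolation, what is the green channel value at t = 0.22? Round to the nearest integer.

214

G₁ = 227 (from #8ae3ef), G₂ = 167 (from #dea768).
G = 227 + 0.22 × (167 − 227) = 213.8 → 214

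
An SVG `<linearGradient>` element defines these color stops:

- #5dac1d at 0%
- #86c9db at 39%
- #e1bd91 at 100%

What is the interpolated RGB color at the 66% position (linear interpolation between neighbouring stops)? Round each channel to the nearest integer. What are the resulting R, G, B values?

66% lies between the 39% and 100% stops, so the local fraction is t = (66 − 39)/(100 − 39) = 27/61 ≈ 0.4426.
#86c9db → (134, 201, 219); #e1bd91 → (225, 189, 145).
R = 134 + 0.4426 × (225 − 134) = 174.277 → 174
G = 201 + 0.4426 × (189 − 201) = 195.689 → 196
B = 219 + 0.4426 × (145 − 219) = 186.248 → 186

(174, 196, 186)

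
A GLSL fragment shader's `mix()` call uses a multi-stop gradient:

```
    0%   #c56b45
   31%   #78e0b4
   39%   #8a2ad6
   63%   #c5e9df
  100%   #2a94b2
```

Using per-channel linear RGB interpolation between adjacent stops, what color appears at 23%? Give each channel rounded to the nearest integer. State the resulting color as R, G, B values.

23% lies between the 0% and 31% stops, so the local fraction is t = (23 − 0)/(31 − 0) = 23/31 ≈ 0.7419.
#c56b45 → (197, 107, 69); #78e0b4 → (120, 224, 180).
R = 197 + 0.7419 × (120 − 197) = 139.874 → 140
G = 107 + 0.7419 × (224 − 107) = 193.802 → 194
B = 69 + 0.7419 × (180 − 69) = 151.351 → 151

(140, 194, 151)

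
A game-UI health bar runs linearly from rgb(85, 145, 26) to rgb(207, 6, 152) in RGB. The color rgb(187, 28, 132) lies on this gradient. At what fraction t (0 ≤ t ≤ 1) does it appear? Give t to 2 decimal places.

0.84

Invert the lerp on the G channel (largest span, 139): t = (28 − 145) / (6 − 145) = -117/-139 = 0.84173.
Check on R: (187 − 85)/(207 − 85) = 0.8361 ✓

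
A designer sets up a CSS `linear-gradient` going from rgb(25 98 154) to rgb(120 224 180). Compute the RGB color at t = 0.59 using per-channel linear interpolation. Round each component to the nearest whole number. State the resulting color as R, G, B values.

(81, 172, 169)

R = 25 + 0.59 × (120 − 25) = 25 + 0.59 × 95 = 81.05 → 81
G = 98 + 0.59 × (224 − 98) = 98 + 0.59 × 126 = 172.34 → 172
B = 154 + 0.59 × (180 − 154) = 154 + 0.59 × 26 = 169.34 → 169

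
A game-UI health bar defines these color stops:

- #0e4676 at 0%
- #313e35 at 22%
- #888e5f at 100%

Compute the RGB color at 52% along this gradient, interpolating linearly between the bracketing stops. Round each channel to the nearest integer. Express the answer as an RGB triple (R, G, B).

52% lies between the 22% and 100% stops, so the local fraction is t = (52 − 22)/(100 − 22) = 30/78 ≈ 0.3846.
#313e35 → (49, 62, 53); #888e5f → (136, 142, 95).
R = 49 + 0.3846 × (136 − 49) = 82.46 → 82
G = 62 + 0.3846 × (142 − 62) = 92.768 → 93
B = 53 + 0.3846 × (95 − 53) = 69.153 → 69

(82, 93, 69)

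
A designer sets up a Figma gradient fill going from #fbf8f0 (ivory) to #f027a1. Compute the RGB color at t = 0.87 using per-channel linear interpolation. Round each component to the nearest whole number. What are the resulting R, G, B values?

#fbf8f0 → (251, 248, 240); #f027a1 → (240, 39, 161).
R = 251 + 0.87 × (240 − 251) = 251 + 0.87 × -11 = 241.43 → 241
G = 248 + 0.87 × (39 − 248) = 248 + 0.87 × -209 = 66.17 → 66
B = 240 + 0.87 × (161 − 240) = 240 + 0.87 × -79 = 171.27 → 171
So the blended color is (241, 66, 171), about #f142ab.

(241, 66, 171)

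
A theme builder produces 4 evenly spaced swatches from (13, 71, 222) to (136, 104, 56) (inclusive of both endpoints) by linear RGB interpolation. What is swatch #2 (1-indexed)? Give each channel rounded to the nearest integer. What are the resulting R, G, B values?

(54, 82, 167)

With 4 swatches and endpoints inclusive, swatch 2 sits at t = (2 − 1)/(4 − 1) = 1/3 ≈ 0.3333.
R = 13 + 0.3333 × (136 − 13) = 53.996 → 54
G = 71 + 0.3333 × (104 − 71) = 81.999 → 82
B = 222 + 0.3333 × (56 − 222) = 166.672 → 167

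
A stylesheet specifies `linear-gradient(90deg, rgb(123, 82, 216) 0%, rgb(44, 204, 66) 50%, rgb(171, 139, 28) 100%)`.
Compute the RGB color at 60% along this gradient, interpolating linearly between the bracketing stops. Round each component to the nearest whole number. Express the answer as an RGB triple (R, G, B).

60% lies between the 50% and 100% stops, so the local fraction is t = (60 − 50)/(100 − 50) = 10/50 ≈ 0.2.
R = 44 + 0.2 × (171 − 44) = 69.4 → 69
G = 204 + 0.2 × (139 − 204) = 191 → 191
B = 66 + 0.2 × (28 − 66) = 58.4 → 58

(69, 191, 58)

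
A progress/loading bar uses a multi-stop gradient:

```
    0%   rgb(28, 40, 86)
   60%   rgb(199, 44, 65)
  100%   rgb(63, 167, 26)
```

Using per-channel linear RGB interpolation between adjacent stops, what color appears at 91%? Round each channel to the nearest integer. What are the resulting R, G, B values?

91% lies between the 60% and 100% stops, so the local fraction is t = (91 − 60)/(100 − 60) = 31/40 ≈ 0.775.
R = 199 + 0.775 × (63 − 199) = 93.6 → 94
G = 44 + 0.775 × (167 − 44) = 139.325 → 139
B = 65 + 0.775 × (26 − 65) = 34.775 → 35

(94, 139, 35)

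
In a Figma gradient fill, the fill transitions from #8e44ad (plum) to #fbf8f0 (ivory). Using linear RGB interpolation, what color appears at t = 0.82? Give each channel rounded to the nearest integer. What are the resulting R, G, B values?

(231, 216, 228)

#8e44ad → (142, 68, 173); #fbf8f0 → (251, 248, 240).
R = 142 + 0.82 × (251 − 142) = 142 + 0.82 × 109 = 231.38 → 231
G = 68 + 0.82 × (248 − 68) = 68 + 0.82 × 180 = 215.6 → 216
B = 173 + 0.82 × (240 − 173) = 173 + 0.82 × 67 = 227.94 → 228
So the blended color is (231, 216, 228), about #e7d8e4.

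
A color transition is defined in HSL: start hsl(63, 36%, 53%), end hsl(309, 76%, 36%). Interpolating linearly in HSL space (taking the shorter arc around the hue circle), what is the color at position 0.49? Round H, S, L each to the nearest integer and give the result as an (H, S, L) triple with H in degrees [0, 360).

(7, 56, 45)

Hue: 309 − 63 = 246°, but |246| > 180 so the shorter arc goes the other way: Δh = 246 − 360 = -114°.
H = 63 + 0.49 × (-114) = 7.14 → 7°
S = 36 + 0.49 × (76 − 36) = 55.6 → 56%
L = 53 + 0.49 × (36 − 53) = 44.67 → 45%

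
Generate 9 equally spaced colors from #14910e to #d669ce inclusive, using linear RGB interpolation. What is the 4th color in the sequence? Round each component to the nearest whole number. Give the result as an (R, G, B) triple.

With 9 swatches and endpoints inclusive, swatch 4 sits at t = (4 − 1)/(9 − 1) = 3/8 ≈ 0.375.
#14910e → (20, 145, 14); #d669ce → (214, 105, 206).
R = 20 + 0.375 × (214 − 20) = 92.75 → 93
G = 145 + 0.375 × (105 − 145) = 130 → 130
B = 14 + 0.375 × (206 − 14) = 86 → 86

(93, 130, 86)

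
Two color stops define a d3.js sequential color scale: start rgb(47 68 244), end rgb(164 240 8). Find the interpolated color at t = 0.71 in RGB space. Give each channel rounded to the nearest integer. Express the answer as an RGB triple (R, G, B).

(130, 190, 76)

R = 47 + 0.71 × (164 − 47) = 47 + 0.71 × 117 = 130.07 → 130
G = 68 + 0.71 × (240 − 68) = 68 + 0.71 × 172 = 190.12 → 190
B = 244 + 0.71 × (8 − 244) = 244 + 0.71 × -236 = 76.44 → 76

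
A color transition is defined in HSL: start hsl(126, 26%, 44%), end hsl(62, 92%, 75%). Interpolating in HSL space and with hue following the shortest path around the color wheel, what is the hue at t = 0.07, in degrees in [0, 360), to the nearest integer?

Hue arc: Δh = 62 − 126 = -64° (|Δh| ≤ 180, already the shorter path).
H = 126 + 0.07 × (-64) = 121.52 → 122°

122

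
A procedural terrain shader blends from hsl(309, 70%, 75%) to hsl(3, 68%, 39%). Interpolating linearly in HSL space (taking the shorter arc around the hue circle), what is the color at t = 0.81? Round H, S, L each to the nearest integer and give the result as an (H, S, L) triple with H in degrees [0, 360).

Hue: 3 − 309 = -306°, but |-306| > 180 so the shorter arc goes the other way: Δh = -306 + 360 = 54°.
H = 309 + 0.81 × (54) = 352.74 → 353°
S = 70 + 0.81 × (68 − 70) = 68.38 → 68%
L = 75 + 0.81 × (39 − 75) = 45.84 → 46%

(353, 68, 46)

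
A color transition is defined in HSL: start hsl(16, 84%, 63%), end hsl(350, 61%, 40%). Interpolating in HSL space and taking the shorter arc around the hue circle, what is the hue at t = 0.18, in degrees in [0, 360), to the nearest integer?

11

Hue: 350 − 16 = 334°, but |334| > 180 so the shorter arc goes the other way: Δh = 334 − 360 = -26°.
H = 16 + 0.18 × (-26) = 11.32 → 11°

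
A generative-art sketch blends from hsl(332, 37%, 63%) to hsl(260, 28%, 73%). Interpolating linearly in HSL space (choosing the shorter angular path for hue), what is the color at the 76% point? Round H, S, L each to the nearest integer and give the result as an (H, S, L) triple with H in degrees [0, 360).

Hue arc: Δh = 260 − 332 = -72° (|Δh| ≤ 180, already the shorter path).
H = 332 + 0.76 × (-72) = 277.28 → 277°
S = 37 + 0.76 × (28 − 37) = 30.16 → 30%
L = 63 + 0.76 × (73 − 63) = 70.6 → 71%

(277, 30, 71)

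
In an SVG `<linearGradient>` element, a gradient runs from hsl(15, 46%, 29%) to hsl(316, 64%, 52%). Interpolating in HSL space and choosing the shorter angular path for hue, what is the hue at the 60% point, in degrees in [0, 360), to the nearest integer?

Hue: 316 − 15 = 301°, but |301| > 180 so the shorter arc goes the other way: Δh = 301 − 360 = -59°.
H = 15 + 0.6 × (-59) = -20.4 → -20 → -20 mod 360 = 340°

340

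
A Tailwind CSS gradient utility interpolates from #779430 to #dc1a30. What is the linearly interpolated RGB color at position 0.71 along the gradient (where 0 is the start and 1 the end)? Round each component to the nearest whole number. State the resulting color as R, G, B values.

#779430 → (119, 148, 48); #dc1a30 → (220, 26, 48).
R = 119 + 0.71 × (220 − 119) = 119 + 0.71 × 101 = 190.71 → 191
G = 148 + 0.71 × (26 − 148) = 148 + 0.71 × -122 = 61.38 → 61
B = 48 + 0.71 × (48 − 48) = 48 + 0.71 × 0 = 48 → 48
So the blended color is (191, 61, 48), about #bf3d30.

(191, 61, 48)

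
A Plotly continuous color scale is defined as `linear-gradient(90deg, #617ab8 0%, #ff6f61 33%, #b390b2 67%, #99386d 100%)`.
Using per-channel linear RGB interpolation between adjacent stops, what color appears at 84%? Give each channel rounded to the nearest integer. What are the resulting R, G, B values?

84% lies between the 67% and 100% stops, so the local fraction is t = (84 − 67)/(100 − 67) = 17/33 ≈ 0.5152.
#b390b2 → (179, 144, 178); #99386d → (153, 56, 109).
R = 179 + 0.5152 × (153 − 179) = 165.605 → 166
G = 144 + 0.5152 × (56 − 144) = 98.662 → 99
B = 178 + 0.5152 × (109 − 178) = 142.451 → 142

(166, 99, 142)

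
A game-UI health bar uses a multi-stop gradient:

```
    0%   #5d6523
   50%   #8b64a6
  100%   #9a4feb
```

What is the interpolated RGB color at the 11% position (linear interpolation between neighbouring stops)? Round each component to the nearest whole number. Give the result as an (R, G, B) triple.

(103, 101, 64)

11% lies between the 0% and 50% stops, so the local fraction is t = (11 − 0)/(50 − 0) = 11/50 ≈ 0.22.
#5d6523 → (93, 101, 35); #8b64a6 → (139, 100, 166).
R = 93 + 0.22 × (139 − 93) = 103.12 → 103
G = 101 + 0.22 × (100 − 101) = 100.78 → 101
B = 35 + 0.22 × (166 − 35) = 63.82 → 64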